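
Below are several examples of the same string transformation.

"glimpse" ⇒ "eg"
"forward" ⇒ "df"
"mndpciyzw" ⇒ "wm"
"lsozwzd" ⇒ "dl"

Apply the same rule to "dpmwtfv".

Rule — move the last character to the front, then keep only the first 2 characters.
On "dpmwtfv" that produces "vd".

vd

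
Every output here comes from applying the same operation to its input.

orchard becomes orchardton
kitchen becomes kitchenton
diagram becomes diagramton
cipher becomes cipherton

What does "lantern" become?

The transformation: append "ton".
On "lantern" that produces "lanternton".

lanternton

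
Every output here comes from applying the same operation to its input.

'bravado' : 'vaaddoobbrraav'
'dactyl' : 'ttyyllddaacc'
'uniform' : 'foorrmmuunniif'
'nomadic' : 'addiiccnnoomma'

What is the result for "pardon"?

What's happening: double every character, then swap the front and back halves of the string.
So "pardon" becomes "ddoonnppaarr".

ddoonnppaarr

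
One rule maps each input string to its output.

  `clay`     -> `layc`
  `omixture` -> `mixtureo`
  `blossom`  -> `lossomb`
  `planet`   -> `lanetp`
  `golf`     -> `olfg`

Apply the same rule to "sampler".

In each case the input is transformed by: move the first character to the end.
"sampler" → "amplers".

amplers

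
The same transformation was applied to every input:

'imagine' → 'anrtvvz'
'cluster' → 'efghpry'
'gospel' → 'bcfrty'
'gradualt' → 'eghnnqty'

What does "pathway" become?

The rule is to shift every letter 13 places forward in the alphabet (wrapping around) — i.e. ROT13, then sort the characters into alphabetical order.
For "pathway" the result is "cgjlnnu".

cgjlnnu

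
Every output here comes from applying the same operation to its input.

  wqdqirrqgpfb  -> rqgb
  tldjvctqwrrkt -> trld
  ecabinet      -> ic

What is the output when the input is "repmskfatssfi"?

spie

Rule — sort the characters into reverse alphabetical order, then keep one character in every 3, starting at position 3 (positions 3rd, 6th, 9th, ...).
Applying both steps to "repmskfatssfi": "tsssrpmkiffea", then "spie".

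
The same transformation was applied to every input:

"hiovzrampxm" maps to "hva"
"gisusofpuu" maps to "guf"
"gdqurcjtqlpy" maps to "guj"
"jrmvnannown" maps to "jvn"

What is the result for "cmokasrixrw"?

ckr

In each case the input is transformed by: delete the last 3 characters, then keep one character in every 3, starting at position 1 (positions 1st, 4th, 7th, ...).
Applying both steps to "cmokasrixrw": "cmokasri", then "ckr".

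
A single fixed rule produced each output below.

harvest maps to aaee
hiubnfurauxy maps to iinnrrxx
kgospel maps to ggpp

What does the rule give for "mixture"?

iiuu

Looking at the pairs, the operation is to keep one character in every 3, starting at position 2 (positions 2nd, 5th, 8th, ...), then double every character.
On "mixture": the first step gives "iu", and the second then gives "iiuu".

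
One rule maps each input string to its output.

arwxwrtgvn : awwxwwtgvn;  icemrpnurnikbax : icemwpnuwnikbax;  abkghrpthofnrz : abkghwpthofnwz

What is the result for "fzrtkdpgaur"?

fzwtkdpgauw

The pattern: replace every "r" with "w".
"fzrtkdpgaur" → "fzwtkdpgauw".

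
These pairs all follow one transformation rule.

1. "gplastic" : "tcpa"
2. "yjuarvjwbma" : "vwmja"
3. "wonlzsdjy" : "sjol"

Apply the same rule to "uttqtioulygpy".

iuyptq

Looking at the pairs, the operation is to keep every other character starting from the second (positions 2nd, 4th, 6th, ...), then move the first 2 characters to the end (rotate left by 2).
Working it through for "uttqtioulygpy": intermediate "tqiuyp", final "iuyptq".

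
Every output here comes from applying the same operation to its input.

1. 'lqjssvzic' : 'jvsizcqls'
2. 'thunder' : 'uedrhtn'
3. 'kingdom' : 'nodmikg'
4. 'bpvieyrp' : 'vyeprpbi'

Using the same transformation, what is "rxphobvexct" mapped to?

Rule — swap each adjacent pair of characters (1↔2, 3↔4, ...), then move the first 3 characters to the end (rotate left by 3).
Doing the same to "rxphobvexct": "pboevcxtxrh".
(Check on "bpvieyrp": → "pbivyepr" → "vyeprpbi" ✓)

pboevcxtxrh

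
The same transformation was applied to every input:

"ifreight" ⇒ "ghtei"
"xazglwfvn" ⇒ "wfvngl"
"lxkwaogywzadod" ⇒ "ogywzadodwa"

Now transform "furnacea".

The transformation: delete the first 3 characters, then move the first 2 characters to the end (rotate left by 2).
Applying both steps to "furnacea": "nacea", then "ceana".

ceana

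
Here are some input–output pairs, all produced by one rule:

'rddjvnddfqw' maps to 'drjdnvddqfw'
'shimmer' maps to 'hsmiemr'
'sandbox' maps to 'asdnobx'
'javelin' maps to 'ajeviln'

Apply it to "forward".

ofwrrad

The transformation: swap each adjacent pair of characters (1↔2, 3↔4, ...).
Doing the same to "forward": "ofwrrad".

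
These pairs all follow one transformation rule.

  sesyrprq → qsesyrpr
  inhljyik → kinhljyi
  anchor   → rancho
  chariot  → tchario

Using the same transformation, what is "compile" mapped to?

ecompil

The transformation: move the last character to the front.
So "compile" becomes "ecompil".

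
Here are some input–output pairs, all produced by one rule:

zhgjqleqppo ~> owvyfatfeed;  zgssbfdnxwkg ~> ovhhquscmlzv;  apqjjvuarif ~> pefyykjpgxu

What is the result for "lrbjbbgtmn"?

agqyqqvibc

The transformation: shift every letter 11 places backward in the alphabet (wrapping around).
Applying that to "lrbjbbgtmn" gives "agqyqqvibc".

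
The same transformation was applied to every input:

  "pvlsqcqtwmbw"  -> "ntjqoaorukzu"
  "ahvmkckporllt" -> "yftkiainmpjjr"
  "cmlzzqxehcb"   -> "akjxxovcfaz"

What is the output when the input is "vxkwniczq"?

tviulgaxo

Looking at the pairs, the operation is to shift every letter 2 places backward in the alphabet (wrapping around).
Applying that to "vxkwniczq" gives "tviulgaxo".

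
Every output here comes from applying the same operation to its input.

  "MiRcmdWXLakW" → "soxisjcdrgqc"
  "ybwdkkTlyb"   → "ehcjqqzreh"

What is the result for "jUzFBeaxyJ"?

paflhkgdep

Looking at the pairs, the operation is to shift every letter 6 places forward in the alphabet (wrapping around), then convert every letter to lowercase.
For "jUzFBeaxyJ", step one produces "pAfLHkgdeP"; step two turns that into "paflhkgdep".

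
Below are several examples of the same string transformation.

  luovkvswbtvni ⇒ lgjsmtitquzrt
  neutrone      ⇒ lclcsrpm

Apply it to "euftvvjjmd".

kbcsdrtthh

In each case the input is transformed by: move the last 2 characters to the front (rotate right by 2), then shift every letter 2 places backward in the alphabet (wrapping around).
So "euftvvjjmd" becomes "kbcsdrtthh".
(Check on "neutrone": → "neneutro" → "lclcsrpm" ✓)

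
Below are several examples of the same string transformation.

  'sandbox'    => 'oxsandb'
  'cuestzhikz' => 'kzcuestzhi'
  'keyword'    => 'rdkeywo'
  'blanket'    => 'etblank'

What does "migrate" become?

The rule is to move the last 2 characters to the front (rotate right by 2).
So "migrate" becomes "temigra".

temigra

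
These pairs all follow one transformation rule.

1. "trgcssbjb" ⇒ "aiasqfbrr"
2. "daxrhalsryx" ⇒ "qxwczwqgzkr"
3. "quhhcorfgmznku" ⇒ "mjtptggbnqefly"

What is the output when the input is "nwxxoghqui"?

pthmvwwnfg

The transformation: shift every letter 1 place backward in the alphabet (wrapping around), then move the last 3 characters to the front (rotate right by 3).
Working it through for "nwxxoghqui": intermediate "mvwwnfgpth", final "pthmvwwnfg".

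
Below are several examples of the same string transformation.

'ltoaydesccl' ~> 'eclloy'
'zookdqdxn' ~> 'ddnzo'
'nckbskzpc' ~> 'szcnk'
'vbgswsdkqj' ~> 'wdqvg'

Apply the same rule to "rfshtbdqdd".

The transformation: keep every other character starting from the first (positions 1st, 3rd, 5th, ...), then move the last 3 characters to the front (rotate right by 3).
For "rfshtbdqdd", step one produces "rstdd"; step two turns that into "tddrs".

tddrs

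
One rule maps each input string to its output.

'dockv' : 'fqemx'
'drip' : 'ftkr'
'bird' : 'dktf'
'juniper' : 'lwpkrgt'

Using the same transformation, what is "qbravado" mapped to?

sdtcxcfq

Rule — shift every letter 2 places forward in the alphabet (wrapping around).
So "qbravado" becomes "sdtcxcfq".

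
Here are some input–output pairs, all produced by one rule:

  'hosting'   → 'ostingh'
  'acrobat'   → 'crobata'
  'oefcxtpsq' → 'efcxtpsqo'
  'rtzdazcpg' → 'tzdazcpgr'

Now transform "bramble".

rambleb

The rule is to move the first character to the end.
Doing the same to "bramble": "rambleb".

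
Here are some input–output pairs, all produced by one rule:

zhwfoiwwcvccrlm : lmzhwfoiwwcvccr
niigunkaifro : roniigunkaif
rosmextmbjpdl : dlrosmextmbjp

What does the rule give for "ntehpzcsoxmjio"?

iontehpzcsoxmj

The rule is to move the last 2 characters to the front (rotate right by 2).
"ntehpzcsoxmjio" → "iontehpzcsoxmj".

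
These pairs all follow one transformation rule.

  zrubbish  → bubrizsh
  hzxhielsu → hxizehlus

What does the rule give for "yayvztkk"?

In each case the input is transformed by: move the first 3 characters to the end (rotate left by 3), then take characters alternately from the front and the back (1st, last, 2nd, 2nd-last, ...).
For "yayvztkk", step one produces "vztkkyay"; step two turns that into "vyzatykk".

vyzatykk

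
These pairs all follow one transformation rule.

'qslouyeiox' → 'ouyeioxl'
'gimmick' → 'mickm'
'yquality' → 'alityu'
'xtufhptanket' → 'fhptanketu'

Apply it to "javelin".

The transformation: delete the first 2 characters, then move the first character to the end.
Starting from "javelin": after the first operation, "velin"; after the second, "elinv".

elinv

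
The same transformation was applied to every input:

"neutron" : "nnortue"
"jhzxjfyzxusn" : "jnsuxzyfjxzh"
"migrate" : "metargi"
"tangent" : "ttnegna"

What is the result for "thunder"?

trednuh

The pattern: move the first character to the end, then reverse the string.
For "thunder", step one produces "hundert"; step two turns that into "trednuh".
(Check on "migrate": → "igratem" → "metargi" ✓)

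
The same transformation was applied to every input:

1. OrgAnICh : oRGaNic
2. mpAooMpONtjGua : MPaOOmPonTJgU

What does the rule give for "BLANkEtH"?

Each output is the input with this applied: flip the case of every letter, then delete the last character.
On "BLANkEtH": the first step gives "blanKeTh", and the second then gives "blanKeT".

blanKeT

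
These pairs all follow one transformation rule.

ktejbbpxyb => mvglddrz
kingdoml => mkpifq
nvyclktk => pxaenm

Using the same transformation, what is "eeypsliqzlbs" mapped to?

In each case the input is transformed by: shift every letter 2 places forward in the alphabet (wrapping around), then delete the last 2 characters.
"eeypsliqzlbs" → "ggarunksbndu" → "ggarunksbn".

ggarunksbn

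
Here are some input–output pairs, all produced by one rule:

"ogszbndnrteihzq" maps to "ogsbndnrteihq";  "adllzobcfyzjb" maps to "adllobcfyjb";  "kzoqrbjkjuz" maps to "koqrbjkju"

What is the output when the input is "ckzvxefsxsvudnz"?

ckvxefsxsvudn

Each output is the input with this applied: remove every "z".
So "ckzvxefsxsvudnz" becomes "ckvxefsxsvudn".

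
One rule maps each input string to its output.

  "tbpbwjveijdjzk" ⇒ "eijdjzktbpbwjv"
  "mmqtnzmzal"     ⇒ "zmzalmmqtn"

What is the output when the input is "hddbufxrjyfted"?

Each output is the input with this applied: swap the front and back halves of the string.
Applying that to "hddbufxrjyfted" gives "rjyftedhddbufx".

rjyftedhddbufx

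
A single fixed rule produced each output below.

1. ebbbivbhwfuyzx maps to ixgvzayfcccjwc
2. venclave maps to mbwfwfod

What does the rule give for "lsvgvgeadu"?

hfbevmtwhw

Each output is the input with this applied: shift every letter 1 place forward in the alphabet (wrapping around), then swap the front and back halves of the string.
On "lsvgvgeadu" that produces "hfbevmtwhw".
(Check on "venclave": → "wfodmbwf" → "mbwfwfod" ✓)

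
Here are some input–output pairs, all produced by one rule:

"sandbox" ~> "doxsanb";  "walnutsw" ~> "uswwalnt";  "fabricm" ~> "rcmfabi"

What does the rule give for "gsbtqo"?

bqogst

What's happening: move the last 3 characters to the front (rotate right by 3), then swap the first and last characters.
Starting from "gsbtqo": after the first operation, "tqogsb"; after the second, "bqogst".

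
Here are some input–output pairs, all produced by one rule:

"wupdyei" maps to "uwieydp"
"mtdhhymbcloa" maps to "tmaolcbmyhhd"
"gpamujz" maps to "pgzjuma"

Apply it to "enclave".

What's happening: move the first 2 characters to the end (rotate left by 2), then reverse the string.
"enclave" → "claveen" → "neevalc".

neevalc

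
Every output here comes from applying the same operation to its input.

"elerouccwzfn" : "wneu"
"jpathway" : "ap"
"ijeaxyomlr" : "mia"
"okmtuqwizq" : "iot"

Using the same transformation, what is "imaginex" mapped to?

em

What's happening: swap the front and back halves of the string, then keep one character in every 3, starting at position 3 (positions 3rd, 6th, 9th, ...).
Applying both steps to "imaginex": "ineximag", then "em".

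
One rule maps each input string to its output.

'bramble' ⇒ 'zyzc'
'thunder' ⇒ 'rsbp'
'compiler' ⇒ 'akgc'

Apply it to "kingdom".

The pattern: shift every letter 2 places backward in the alphabet (wrapping around), then keep every other character starting from the first (positions 1st, 3rd, 5th, ...).
On "kingdom": the first step gives "iglebmk", and the second then gives "ilbk".

ilbk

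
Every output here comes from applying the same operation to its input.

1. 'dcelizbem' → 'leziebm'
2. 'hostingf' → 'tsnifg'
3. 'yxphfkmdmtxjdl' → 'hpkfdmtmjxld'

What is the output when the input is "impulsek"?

upslke

Each output is the input with this applied: delete the first 2 characters, then swap each adjacent pair of characters (1↔2, 3↔4, ...).
On "impulsek": the first step gives "pulsek", and the second then gives "upslke".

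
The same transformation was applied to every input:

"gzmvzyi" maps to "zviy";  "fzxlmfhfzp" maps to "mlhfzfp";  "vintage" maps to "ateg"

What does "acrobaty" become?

botay

The pattern: delete the first 3 characters, then swap each adjacent pair of characters (1↔2, 3↔4, ...).
Working it through for "acrobaty": intermediate "obaty", final "botay".
(Check on "gzmvzyi": → "vzyi" → "zviy" ✓)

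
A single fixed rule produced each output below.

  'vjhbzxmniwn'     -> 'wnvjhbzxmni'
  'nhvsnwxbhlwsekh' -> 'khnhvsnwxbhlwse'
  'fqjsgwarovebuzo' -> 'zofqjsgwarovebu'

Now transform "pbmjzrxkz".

The pattern: move the last 2 characters to the front (rotate right by 2).
Doing the same to "pbmjzrxkz": "kzpbmjzrx".

kzpbmjzrx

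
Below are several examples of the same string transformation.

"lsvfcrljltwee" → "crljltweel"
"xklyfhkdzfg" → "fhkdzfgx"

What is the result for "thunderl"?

Looking at the pairs, the operation is to move the first character to the end, then delete the first 3 characters.
"thunderl" → "hunderlt" → "derlt".
(Check on "xklyfhkdzfg": → "klyfhkdzfgx" → "fhkdzfgx" ✓)

derlt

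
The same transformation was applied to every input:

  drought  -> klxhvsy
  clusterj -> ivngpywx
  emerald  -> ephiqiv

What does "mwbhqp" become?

The rule is to shift every letter 4 places forward in the alphabet (wrapping around), then move the last 3 characters to the front (rotate right by 3).
For "mwbhqp", step one produces "qaflut"; step two turns that into "lutqaf".

lutqaf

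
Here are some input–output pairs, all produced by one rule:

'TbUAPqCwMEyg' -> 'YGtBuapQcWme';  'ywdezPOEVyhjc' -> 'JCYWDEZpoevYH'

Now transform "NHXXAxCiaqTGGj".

What's happening: move the last 2 characters to the front (rotate right by 2), then flip the case of every letter.
Starting from "NHXXAxCiaqTGGj": after the first operation, "GjNHXXAxCiaqTG"; after the second, "gJnhxxaXcIAQtg".

gJnhxxaXcIAQtg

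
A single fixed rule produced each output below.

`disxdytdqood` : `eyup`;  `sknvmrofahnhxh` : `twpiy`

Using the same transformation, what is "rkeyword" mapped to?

The pattern: keep one character in every 3, starting at position 1 (positions 1st, 4th, 7th, ...), then shift every letter 1 place forward in the alphabet (wrapping around).
Applying that to "rkeyword" gives "szs".

szs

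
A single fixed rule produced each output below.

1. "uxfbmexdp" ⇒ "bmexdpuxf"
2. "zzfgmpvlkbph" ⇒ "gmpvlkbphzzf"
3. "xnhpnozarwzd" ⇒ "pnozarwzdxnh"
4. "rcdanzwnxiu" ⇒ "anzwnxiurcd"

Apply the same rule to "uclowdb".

Looking at the pairs, the operation is to move the first 3 characters to the end (rotate left by 3).
On "uclowdb" that produces "owdbucl".

owdbucl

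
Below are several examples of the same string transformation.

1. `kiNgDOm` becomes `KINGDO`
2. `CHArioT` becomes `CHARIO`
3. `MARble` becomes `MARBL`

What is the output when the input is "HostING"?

HOSTIN

What's happening: delete the last character, then convert every letter to uppercase.
"HostING" → "HostIN" → "HOSTIN".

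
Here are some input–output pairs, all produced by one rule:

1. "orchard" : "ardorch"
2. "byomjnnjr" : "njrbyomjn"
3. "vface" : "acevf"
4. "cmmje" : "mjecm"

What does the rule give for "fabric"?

ricfab

The rule is to move the last 3 characters to the front (rotate right by 3).
For "fabric" the result is "ricfab".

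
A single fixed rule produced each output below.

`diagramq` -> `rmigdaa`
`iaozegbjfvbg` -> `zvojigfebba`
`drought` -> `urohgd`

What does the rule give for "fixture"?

xutrif

The rule is to delete the last character, then sort the characters into reverse alphabetical order.
So "fixture" becomes "xutrif".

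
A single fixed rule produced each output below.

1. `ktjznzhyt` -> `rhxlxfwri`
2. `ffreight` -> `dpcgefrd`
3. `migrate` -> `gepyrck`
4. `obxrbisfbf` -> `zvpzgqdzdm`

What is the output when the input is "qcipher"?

agnfcpo

What's happening: move the first character to the end, then shift every letter 2 places backward in the alphabet (wrapping around).
Applying both steps to "qcipher": "cipherq", then "agnfcpo".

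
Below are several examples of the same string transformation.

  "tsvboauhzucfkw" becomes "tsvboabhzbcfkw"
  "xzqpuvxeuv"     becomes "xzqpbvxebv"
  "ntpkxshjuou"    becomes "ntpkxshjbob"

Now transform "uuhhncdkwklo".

The transformation: replace every "u" with "b".
"uuhhncdkwklo" → "bbhhncdkwklo".

bbhhncdkwklo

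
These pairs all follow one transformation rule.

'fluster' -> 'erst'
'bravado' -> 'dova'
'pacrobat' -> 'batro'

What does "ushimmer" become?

merim

In each case the input is transformed by: delete the first 3 characters, then move the first 2 characters to the end (rotate left by 2).
Applying that to "ushimmer" gives "merim".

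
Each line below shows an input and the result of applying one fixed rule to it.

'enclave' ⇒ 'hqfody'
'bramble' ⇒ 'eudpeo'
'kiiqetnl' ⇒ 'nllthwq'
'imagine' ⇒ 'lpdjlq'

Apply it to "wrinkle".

zulqno

In each case the input is transformed by: shift every letter 3 places forward in the alphabet (wrapping around), then delete the last character.
Applying that to "wrinkle" gives "zulqno".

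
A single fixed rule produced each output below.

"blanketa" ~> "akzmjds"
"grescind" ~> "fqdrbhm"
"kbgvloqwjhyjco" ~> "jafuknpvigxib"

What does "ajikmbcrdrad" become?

zihjlabqcqz

Each output is the input with this applied: shift every letter 1 place backward in the alphabet (wrapping around), then delete the last character.
On "ajikmbcrdrad": the first step gives "zihjlabqcqzc", and the second then gives "zihjlabqcqz".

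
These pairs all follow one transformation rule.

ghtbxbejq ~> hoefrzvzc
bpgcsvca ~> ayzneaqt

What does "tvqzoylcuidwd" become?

The pattern: move the last 2 characters to the front (rotate right by 2), then shift every letter 2 places backward in the alphabet (wrapping around).
For "tvqzoylcuidwd", step one produces "wdtvqzoylcuid"; step two turns that into "ubrtoxmwjasgb".

ubrtoxmwjasgb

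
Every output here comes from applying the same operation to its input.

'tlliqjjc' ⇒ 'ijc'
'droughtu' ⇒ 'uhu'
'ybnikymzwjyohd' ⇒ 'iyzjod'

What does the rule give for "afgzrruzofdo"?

The rule is to delete the first 2 characters, then keep every other character starting from the second (positions 2nd, 4th, 6th, ...).
For "afgzrruzofdo", step one produces "gzrruzofdo"; step two turns that into "zrzfo".

zrzfo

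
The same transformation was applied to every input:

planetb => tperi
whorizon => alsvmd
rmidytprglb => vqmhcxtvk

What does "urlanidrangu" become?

yvpermhver

Rule — shift every letter 4 places forward in the alphabet (wrapping around), then delete the last 2 characters.
On "urlanidrangu" that produces "yvpermhver".
(Check on "rmidytprglb": → "vqmhcxtvkpf" → "vqmhcxtvk" ✓)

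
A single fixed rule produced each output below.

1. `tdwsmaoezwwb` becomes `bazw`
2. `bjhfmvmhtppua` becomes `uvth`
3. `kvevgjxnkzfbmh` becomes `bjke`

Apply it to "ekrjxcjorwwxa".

xcrr

The transformation: keep one character in every 3, starting at position 3 (positions 3rd, 6th, 9th, ...), then swap the first and last characters.
Applying that to "ekrjxcjorwwxa" gives "xcrr".
(Check on "tdwsmaoezwwb": → "wazb" → "bazw" ✓)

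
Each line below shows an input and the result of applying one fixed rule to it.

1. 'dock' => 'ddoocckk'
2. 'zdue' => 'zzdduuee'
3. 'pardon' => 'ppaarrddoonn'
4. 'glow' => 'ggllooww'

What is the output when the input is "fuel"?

ffuueell

Looking at the pairs, the operation is to double every character.
On "fuel" that produces "ffuueell".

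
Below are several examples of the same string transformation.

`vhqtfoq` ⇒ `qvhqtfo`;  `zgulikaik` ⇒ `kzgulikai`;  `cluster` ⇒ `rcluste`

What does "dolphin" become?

What's happening: move the last character to the front.
On "dolphin" that produces "ndolphi".

ndolphi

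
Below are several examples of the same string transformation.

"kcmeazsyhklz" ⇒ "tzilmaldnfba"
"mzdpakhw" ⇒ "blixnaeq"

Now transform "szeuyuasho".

Each output is the input with this applied: shift every letter 1 place forward in the alphabet (wrapping around), then swap the front and back halves of the string.
Applying that to "szeuyuasho" gives "vbtiptafvz".

vbtiptafvz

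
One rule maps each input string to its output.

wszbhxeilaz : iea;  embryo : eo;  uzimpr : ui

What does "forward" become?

oa

The pattern: swap each adjacent pair of characters (1↔2, 3↔4, ...), then keep only the vowels.
On "forward": the first step gives "ofwrrad", and the second then gives "oa".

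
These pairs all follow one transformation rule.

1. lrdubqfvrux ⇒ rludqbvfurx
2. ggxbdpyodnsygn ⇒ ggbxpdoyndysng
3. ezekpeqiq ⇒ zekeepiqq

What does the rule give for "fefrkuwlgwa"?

efrfuklwwga

What's happening: swap each adjacent pair of characters (1↔2, 3↔4, ...).
For "fefrkuwlgwa" the result is "efrfuklwwga".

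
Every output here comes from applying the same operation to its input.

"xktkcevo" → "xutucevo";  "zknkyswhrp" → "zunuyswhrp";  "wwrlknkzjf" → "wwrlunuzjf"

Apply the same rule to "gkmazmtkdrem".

gumazmtudrem

The rule is to replace every "k" with "u".
On "gkmazmtkdrem" that produces "gumazmtudrem".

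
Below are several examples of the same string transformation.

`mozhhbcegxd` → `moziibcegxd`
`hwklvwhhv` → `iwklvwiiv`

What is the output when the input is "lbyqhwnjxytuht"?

lbyqiwnjxytuit

In each case the input is transformed by: replace every "h" with "i".
For "lbyqhwnjxytuht" the result is "lbyqiwnjxytuit".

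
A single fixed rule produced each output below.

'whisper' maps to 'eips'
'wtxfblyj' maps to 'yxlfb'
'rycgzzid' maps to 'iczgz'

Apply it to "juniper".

Rule — take characters alternately from the front and the back (1st, last, 2nd, 2nd-last, ...), then delete the first 3 characters.
On "juniper": the first step gives "jruenpi", and the second then gives "enpi".
(Check on "wtxfblyj": → "wjtyxlfb" → "yxlfb" ✓)

enpi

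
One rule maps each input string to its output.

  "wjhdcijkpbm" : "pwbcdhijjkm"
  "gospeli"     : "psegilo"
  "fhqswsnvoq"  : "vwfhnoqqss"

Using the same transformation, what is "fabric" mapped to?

irabcf

The transformation: sort the characters into alphabetical order, then move the last 2 characters to the front (rotate right by 2).
"fabric" → "irabcf".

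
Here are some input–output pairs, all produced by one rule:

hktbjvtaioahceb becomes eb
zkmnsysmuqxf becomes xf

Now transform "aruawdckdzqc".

qc

Looking at the pairs, the operation is to keep only the last 2 characters.
Doing the same to "aruawdckdzqc": "qc".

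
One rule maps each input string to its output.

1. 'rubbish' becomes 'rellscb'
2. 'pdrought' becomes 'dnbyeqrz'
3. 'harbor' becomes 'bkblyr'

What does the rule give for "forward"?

nybgkbp

What's happening: shift every letter 10 places forward in the alphabet (wrapping around), then swap the first and last characters.
Starting from "forward": after the first operation, "pybgkbn"; after the second, "nybgkbp".
(Check on "rubbish": → "bellscr" → "rellscb" ✓)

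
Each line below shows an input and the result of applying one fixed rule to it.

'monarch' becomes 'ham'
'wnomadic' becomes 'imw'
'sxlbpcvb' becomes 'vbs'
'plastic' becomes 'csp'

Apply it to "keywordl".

Each output is the input with this applied: keep one character in every 3, starting at position 1 (positions 1st, 4th, 7th, ...), then reverse the string.
Applying both steps to "keywordl": "kwd", then "dwk".
(Check on "plastic": → "psc" → "csp" ✓)

dwk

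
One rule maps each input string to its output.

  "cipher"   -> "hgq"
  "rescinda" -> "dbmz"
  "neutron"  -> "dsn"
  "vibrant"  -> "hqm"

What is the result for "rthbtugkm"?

The pattern: keep every other character starting from the second (positions 2nd, 4th, 6th, ...), then shift every letter 1 place backward in the alphabet (wrapping around).
For "rthbtugkm", step one produces "tbuk"; step two turns that into "satj".

satj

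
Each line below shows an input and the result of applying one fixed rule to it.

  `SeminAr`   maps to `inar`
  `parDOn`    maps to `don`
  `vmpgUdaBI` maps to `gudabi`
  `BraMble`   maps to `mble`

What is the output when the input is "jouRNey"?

Each output is the input with this applied: delete the first 3 characters, then convert every letter to lowercase.
"jouRNey" → "RNey" → "rney".
(Check on "vmpgUdaBI": → "gUdaBI" → "gudabi" ✓)

rney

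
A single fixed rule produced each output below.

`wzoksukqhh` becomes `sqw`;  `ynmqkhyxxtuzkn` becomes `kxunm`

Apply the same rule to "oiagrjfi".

Rule — move the first 3 characters to the end (rotate left by 3), then keep one character in every 3, starting at position 2 (positions 2nd, 5th, 8th, ...).
So "oiagrjfi" becomes "ria".

ria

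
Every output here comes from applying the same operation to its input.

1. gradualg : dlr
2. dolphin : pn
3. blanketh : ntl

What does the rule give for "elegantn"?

The rule is to move the first 2 characters to the end (rotate left by 2), then keep one character in every 3, starting at position 2 (positions 2nd, 5th, 8th, ...).
For "elegantn", step one produces "egantnel"; step two turns that into "gtl".

gtl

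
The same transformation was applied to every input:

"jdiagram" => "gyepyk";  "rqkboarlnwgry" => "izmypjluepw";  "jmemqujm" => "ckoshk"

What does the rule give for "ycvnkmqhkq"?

The rule is to shift every letter 2 places backward in the alphabet (wrapping around), then delete the first 2 characters.
Working it through for "ycvnkmqhkq": intermediate "watlikofio", final "tlikofio".

tlikofio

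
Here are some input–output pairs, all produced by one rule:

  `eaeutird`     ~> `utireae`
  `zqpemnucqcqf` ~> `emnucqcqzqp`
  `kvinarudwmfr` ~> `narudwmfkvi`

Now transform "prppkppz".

pkppprp

The pattern: delete the last character, then move the first 3 characters to the end (rotate left by 3).
Applying both steps to "prppkppz": "prppkpp", then "pkppprp".
(Check on "zqpemnucqcqf": → "zqpemnucqcq" → "emnucqcqzqp" ✓)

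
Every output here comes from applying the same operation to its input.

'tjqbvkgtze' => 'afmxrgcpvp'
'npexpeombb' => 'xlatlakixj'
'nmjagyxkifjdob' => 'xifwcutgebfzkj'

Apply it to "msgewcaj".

focasywi

What's happening: swap the first and last characters, then shift every letter 4 places backward in the alphabet (wrapping around).
Starting from "msgewcaj": after the first operation, "jsgewcam"; after the second, "focasywi".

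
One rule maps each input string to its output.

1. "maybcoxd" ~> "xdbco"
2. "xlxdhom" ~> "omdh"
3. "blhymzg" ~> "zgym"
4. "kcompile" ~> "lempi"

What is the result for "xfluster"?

erust

What's happening: delete the first 3 characters, then move the last 2 characters to the front (rotate right by 2).
Working it through for "xfluster": intermediate "uster", final "erust".
(Check on "xlxdhom": → "dhom" → "omdh" ✓)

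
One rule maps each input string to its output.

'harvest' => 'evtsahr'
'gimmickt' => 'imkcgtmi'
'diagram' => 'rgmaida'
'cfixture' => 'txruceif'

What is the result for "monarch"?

rahcomn

Rule — move the first 3 characters to the end (rotate left by 3), then swap each adjacent pair of characters (1↔2, 3↔4, ...).
Starting from "monarch": after the first operation, "archmon"; after the second, "rahcomn".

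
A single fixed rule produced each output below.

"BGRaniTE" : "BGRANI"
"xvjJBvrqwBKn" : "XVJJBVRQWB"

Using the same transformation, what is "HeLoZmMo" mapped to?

Each output is the input with this applied: delete the last 2 characters, then convert every letter to uppercase.
On "HeLoZmMo": the first step gives "HeLoZm", and the second then gives "HELOZM".

HELOZM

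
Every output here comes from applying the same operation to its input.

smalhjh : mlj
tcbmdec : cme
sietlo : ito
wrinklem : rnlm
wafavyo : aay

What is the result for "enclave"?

nlv

The rule is to keep every other character starting from the second (positions 2nd, 4th, 6th, ...).
So "enclave" becomes "nlv".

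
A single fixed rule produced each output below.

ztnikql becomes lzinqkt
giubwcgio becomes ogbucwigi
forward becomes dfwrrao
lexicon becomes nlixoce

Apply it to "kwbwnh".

Looking at the pairs, the operation is to swap each adjacent pair of characters (1↔2, 3↔4, ...), then swap the first and last characters.
Applying both steps to "kwbwnh": "wkwbhn", then "nkwbhw".

nkwbhw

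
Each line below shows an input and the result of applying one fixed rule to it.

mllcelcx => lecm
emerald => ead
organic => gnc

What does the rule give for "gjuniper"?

The pattern: move the first character to the end, then keep every other character starting from the second (positions 2nd, 4th, 6th, ...).
For "gjuniper", step one produces "juniperg"; step two turns that into "uieg".
(Check on "mllcelcx": → "llcelcxm" → "lecm" ✓)

uieg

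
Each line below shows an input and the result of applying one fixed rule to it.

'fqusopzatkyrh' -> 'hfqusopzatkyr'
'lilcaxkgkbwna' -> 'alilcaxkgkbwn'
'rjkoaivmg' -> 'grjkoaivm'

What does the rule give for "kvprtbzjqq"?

The pattern: move the last character to the front.
So "kvprtbzjqq" becomes "qkvprtbzjq".

qkvprtbzjq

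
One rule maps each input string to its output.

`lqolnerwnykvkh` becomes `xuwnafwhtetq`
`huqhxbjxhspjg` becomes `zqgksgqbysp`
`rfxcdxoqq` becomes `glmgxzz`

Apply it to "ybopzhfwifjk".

xyiqofrost

Looking at the pairs, the operation is to shift every letter 9 places forward in the alphabet (wrapping around), then delete the first 2 characters.
Working it through for "ybopzhfwifjk": intermediate "hkxyiqofrost", final "xyiqofrost".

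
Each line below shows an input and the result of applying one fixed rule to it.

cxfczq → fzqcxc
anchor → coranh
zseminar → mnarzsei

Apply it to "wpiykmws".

Each output is the input with this applied: swap the front and back halves of the string, then swap the first and last characters.
On "wpiykmws": the first step gives "kmwswpiy", and the second then gives "ymwswpik".
(Check on "zseminar": → "inarzsem" → "mnarzsei" ✓)

ymwswpik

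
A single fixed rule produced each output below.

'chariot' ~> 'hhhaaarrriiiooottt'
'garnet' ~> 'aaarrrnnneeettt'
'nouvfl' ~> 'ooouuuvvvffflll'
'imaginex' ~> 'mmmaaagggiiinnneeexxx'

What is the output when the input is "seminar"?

eeemmmiiinnnaaarrr

Looking at the pairs, the operation is to delete the first character, then repeat every character 3 times.
Starting from "seminar": after the first operation, "eminar"; after the second, "eeemmmiiinnnaaarrr".
(Check on "nouvfl": → "ouvfl" → "ooouuuvvvffflll" ✓)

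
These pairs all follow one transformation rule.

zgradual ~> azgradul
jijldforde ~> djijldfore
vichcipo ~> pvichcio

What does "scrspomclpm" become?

Each output is the input with this applied: move the last character to the front, then swap the first and last characters.
For "scrspomclpm", step one produces "mscrspomclp"; step two turns that into "pscrspomclm".

pscrspomclm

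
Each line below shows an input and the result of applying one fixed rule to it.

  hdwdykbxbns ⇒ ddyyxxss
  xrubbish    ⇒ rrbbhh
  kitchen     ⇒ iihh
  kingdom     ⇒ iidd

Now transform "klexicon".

lliinn

What's happening: keep one character in every 3, starting at position 2 (positions 2nd, 5th, 8th, ...), then double every character.
On "klexicon" that produces "lliinn".
(Check on "kingdom": → "id" → "iidd" ✓)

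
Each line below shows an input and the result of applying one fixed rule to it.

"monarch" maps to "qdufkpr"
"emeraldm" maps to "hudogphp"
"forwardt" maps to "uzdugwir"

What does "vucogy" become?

In each case the input is transformed by: shift every letter 3 places forward in the alphabet (wrapping around), then move the first 2 characters to the end (rotate left by 2).
On "vucogy": the first step gives "yxfrjb", and the second then gives "frjbyx".

frjbyx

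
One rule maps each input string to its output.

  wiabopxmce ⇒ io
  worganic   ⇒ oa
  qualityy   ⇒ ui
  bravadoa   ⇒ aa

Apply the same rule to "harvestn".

Looking at the pairs, the operation is to keep one character in every 3, starting at position 2 (positions 2nd, 5th, 8th, ...), then keep only the vowels.
Doing the same to "harvestn": "ae".

ae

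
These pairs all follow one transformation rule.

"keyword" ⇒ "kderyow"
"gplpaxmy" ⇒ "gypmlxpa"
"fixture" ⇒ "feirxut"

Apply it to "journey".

The transformation: take characters alternately from the front and the back (1st, last, 2nd, 2nd-last, ...).
Doing the same to "journey": "jyoeunr".

jyoeunr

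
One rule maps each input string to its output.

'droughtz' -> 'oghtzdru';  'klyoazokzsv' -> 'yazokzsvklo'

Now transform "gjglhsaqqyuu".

The rule is to move the first 3 characters to the end (rotate left by 3), then swap the first and last characters.
"gjglhsaqqyuu" → "lhsaqqyuugjg" → "ghsaqqyuugjl".

ghsaqqyuugjl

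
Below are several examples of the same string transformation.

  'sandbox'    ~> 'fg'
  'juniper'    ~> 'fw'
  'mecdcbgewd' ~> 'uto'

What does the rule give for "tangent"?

The rule is to shift every letter 8 places backward in the alphabet (wrapping around), then keep one character in every 3, starting at position 3 (positions 3rd, 6th, 9th, ...).
Doing the same to "tangent": "ff".

ff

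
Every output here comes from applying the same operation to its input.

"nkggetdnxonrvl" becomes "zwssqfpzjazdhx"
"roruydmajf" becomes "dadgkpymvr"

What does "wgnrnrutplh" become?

The rule is to shift every letter 12 places forward in the alphabet (wrapping around).
"wgnrnrutplh" → "iszdzdgfbxt".

iszdzdgfbxt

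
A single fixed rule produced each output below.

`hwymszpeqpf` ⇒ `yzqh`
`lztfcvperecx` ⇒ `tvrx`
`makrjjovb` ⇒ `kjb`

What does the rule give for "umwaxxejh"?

The transformation: move the first 2 characters to the end (rotate left by 2), then keep one character in every 3, starting at position 1 (positions 1st, 4th, 7th, ...).
Working it through for "umwaxxejh": intermediate "waxxejhum", final "wxh".
(Check on "makrjjovb": → "krjjovbma" → "kjb" ✓)

wxh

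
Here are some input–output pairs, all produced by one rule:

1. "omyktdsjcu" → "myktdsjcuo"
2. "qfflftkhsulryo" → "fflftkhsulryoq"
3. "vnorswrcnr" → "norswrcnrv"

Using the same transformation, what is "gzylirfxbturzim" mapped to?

zylirfxbturzimg

The pattern: move the first character to the end.
Applying that to "gzylirfxbturzim" gives "zylirfxbturzimg".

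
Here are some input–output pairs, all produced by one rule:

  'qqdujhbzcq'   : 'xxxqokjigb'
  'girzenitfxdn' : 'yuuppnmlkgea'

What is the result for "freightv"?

Looking at the pairs, the operation is to shift every letter 7 places forward in the alphabet (wrapping around), then sort the characters into reverse alphabetical order.
Starting from "freightv": after the first operation, "mylpnoac"; after the second, "yponmlca".

yponmlca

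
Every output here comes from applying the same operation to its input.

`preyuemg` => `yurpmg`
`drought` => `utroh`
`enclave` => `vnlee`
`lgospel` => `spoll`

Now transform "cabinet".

The rule is to sort the characters into reverse alphabetical order, then delete the last 2 characters.
On "cabinet": the first step gives "tniecba", and the second then gives "tniec".

tniec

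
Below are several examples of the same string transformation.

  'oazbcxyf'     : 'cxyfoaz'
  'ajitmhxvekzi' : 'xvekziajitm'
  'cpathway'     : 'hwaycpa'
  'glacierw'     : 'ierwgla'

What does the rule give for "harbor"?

In each case the input is transformed by: swap the front and back halves of the string, then delete the last character.
"harbor" → "borha".
(Check on "oazbcxyf": → "cxyfoazb" → "cxyfoaz" ✓)

borha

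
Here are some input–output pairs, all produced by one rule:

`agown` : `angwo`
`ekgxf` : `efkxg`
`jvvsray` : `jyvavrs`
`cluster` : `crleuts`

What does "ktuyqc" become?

kctquy

The rule is to take characters alternately from the front and the back (1st, last, 2nd, 2nd-last, ...).
For "ktuyqc" the result is "kctquy".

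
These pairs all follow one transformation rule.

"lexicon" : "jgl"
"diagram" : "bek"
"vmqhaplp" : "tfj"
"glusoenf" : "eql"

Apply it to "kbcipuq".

The rule is to shift every letter 2 places backward in the alphabet (wrapping around), then keep one character in every 3, starting at position 1 (positions 1st, 4th, 7th, ...).
On "kbcipuq" that produces "igo".

igo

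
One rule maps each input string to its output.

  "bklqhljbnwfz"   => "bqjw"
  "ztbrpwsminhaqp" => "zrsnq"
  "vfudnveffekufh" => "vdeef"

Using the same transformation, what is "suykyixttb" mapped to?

Looking at the pairs, the operation is to keep one character in every 3, starting at position 1 (positions 1st, 4th, 7th, ...).
For "suykyixttb" the result is "skxb".

skxb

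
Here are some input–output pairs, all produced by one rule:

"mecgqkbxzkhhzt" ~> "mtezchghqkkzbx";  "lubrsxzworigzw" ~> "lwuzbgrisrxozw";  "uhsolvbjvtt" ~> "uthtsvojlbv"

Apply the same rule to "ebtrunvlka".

eabktlrvun

The pattern: take characters alternately from the front and the back (1st, last, 2nd, 2nd-last, ...).
For "ebtrunvlka" the result is "eabktlrvun".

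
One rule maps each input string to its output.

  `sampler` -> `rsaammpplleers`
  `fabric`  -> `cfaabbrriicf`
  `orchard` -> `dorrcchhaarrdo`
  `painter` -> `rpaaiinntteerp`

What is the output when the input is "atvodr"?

rattvvooddra

The pattern: double every character, then swap the first and last characters.
Starting from "atvodr": after the first operation, "aattvvooddrr"; after the second, "rattvvooddra".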